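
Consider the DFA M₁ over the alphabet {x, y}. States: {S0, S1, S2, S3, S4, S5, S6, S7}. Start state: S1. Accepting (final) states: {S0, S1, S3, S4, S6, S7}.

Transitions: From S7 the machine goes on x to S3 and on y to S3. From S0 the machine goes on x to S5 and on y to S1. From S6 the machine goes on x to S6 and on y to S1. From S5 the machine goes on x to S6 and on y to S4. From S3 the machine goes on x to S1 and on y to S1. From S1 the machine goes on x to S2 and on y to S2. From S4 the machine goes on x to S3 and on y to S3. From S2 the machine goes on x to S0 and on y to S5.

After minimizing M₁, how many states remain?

First remove the unreachable states {S7}; 7 states remain.
Initial partition by acceptance: {S0,S1,S3,S4,S6} | {S2,S5}.
Split {S0,S1,S3,S4,S6} by δ(·,x) → {S3,S4,S6} and {S0,S1}.
On input x, block {S3,S4,S6} splits into {S4,S6} and {S3}.
Split {S4,S6} by δ(·,x) → {S4} and {S6}.
Refine {S2,S5} on symbol x: members go to different blocks, giving {S2} and {S5}.
On input x, block {S0,S1} splits into {S0} and {S1}.
Stable partition: {S4} | {S2} | {S0} | {S3} | {S6} | {S5} | {S1} — 7 equivalence classes.

7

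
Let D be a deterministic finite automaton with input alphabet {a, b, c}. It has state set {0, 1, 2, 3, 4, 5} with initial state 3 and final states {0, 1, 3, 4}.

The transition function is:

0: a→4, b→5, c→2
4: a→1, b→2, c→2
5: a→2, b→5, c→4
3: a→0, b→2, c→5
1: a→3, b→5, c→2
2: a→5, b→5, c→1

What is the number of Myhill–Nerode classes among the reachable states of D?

2

All states are reachable from the start state.
Start with accepting vs non-accepting: {0,1,3,4} | {2,5}.
The partition is now stable with 2 blocks: {0,1,3,4} | {2,5}.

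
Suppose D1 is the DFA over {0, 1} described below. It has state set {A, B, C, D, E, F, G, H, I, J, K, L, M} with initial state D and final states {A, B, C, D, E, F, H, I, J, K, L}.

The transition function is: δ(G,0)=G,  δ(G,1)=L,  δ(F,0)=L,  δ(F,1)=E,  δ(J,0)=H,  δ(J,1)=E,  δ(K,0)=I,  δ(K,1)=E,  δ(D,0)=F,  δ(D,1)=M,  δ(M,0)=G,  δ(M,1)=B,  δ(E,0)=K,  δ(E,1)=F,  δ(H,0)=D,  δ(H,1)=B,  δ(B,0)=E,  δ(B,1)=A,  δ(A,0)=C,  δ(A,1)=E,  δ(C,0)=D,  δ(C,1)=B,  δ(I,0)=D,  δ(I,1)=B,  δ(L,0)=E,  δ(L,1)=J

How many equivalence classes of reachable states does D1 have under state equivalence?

7

All states are reachable from the start state.
Initial partition by acceptance: {A,B,C,D,E,F,H,I,J,K,L} | {G,M}.
Split {A,B,C,D,E,F,H,I,J,K,L} by δ(·,1) → {A,B,C,E,F,H,I,J,K,L} and {D}.
Refine {A,B,C,E,F,H,I,J,K,L} on symbol 0: members go to different blocks, giving {A,B,E,F,J,K,L} and {C,H,I}.
Split {A,B,E,F,J,K,L} by δ(·,0) → {B,E,F,L} and {A,J,K}.
Refine {B,E,F,L} on symbol 0: members go to different blocks, giving {B,F,L} and {E}.
On input 0, block {B,F,L} splits into {B,L} and {F}.
The partition is now stable with 7 blocks: {B,L} | {G,M} | {D} | {C,H,I} | {A,J,K} | {E} | {F}.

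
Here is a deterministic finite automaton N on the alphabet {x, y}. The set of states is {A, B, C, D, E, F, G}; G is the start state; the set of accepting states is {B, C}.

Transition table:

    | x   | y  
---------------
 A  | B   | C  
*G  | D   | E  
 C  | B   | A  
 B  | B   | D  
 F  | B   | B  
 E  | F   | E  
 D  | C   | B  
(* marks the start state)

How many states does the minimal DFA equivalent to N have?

3

Start with accepting vs non-accepting: {B,C} | {A,D,E,F,G}.
On input x, block {A,D,E,F,G} splits into {A,D,F} and {E,G}.
No further refinement is possible. Final partition (3 blocks): {B,C} | {A,D,F} | {E,G}.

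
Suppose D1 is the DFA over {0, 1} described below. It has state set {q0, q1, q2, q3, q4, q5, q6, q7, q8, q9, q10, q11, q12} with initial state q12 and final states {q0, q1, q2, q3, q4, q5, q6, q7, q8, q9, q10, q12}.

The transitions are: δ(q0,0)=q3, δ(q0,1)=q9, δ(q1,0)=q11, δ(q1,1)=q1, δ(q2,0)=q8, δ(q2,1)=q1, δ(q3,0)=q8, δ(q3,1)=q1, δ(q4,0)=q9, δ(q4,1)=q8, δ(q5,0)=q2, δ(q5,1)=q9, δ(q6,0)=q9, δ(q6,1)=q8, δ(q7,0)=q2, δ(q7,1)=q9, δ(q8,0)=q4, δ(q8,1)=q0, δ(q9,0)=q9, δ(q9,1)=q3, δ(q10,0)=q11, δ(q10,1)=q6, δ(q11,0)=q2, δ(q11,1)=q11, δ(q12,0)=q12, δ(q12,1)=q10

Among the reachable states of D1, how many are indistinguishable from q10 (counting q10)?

1

States {q5,q7} cannot be reached from the start state, so discard them.
Initial partition by acceptance: {q0,q1,q2,q3,q4,q6,q8,q9,q10,q12} | {q11}.
On input 0, block {q0,q1,q2,q3,q4,q6,q8,q9,q10,q12} splits into {q0,q2,q3,q4,q6,q8,q9,q12} and {q1,q10}.
Split {q0,q2,q3,q4,q6,q8,q9,q12} by δ(·,1) → {q0,q4,q6,q8,q9} and {q2,q3,q12}.
Refine {q0,q4,q6,q8,q9} on symbol 0: members go to different blocks, giving {q4,q6,q8,q9} and {q0}.
Split {q4,q6,q8,q9} by δ(·,1) → {q4,q6} and {q8} and {q9}.
On input 1, block {q1,q10} splits into {q1} and {q10}.
Refine {q2,q3,q12} on symbol 0: members go to different blocks, giving {q2,q3} and {q12}.
Stable partition: {q4,q6} | {q11} | {q1} | {q2,q3} | {q0} | {q8} | {q9} | {q10} | {q12} — 9 equivalence classes.
State q10 belongs to the block {q10}, which has 1 states.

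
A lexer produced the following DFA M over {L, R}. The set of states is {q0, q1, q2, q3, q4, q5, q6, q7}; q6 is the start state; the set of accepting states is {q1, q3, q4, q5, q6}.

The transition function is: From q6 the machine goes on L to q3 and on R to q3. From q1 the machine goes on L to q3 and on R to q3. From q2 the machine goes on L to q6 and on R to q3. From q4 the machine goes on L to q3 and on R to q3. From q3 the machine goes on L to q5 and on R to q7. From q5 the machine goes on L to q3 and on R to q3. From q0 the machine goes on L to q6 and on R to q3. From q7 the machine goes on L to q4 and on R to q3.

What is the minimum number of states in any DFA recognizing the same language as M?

3

Reachable states from the start: {q3,q4,q5,q6,q7}. Unreachable: {q0,q1,q2} — drop them.
Initial partition by acceptance: {q3,q4,q5,q6} | {q7}.
Split {q3,q4,q5,q6} by δ(·,R) → {q4,q5,q6} and {q3}.
Stable partition: {q4,q5,q6} | {q7} | {q3} — 3 equivalence classes.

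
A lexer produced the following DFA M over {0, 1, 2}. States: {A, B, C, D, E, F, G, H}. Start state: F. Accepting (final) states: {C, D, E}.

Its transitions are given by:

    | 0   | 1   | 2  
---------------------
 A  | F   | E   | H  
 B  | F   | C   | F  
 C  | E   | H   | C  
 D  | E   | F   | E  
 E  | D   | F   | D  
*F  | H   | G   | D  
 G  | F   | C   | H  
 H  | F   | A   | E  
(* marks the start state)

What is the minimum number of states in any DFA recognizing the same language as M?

3

First remove the unreachable states {B}; 7 states remain.
Initial partition by acceptance: {C,D,E} | {A,F,G,H}.
Split {A,F,G,H} by δ(·,1) → {A,G} and {F,H}.
No further refinement is possible. Final partition (3 blocks): {C,D,E} | {A,G} | {F,H}.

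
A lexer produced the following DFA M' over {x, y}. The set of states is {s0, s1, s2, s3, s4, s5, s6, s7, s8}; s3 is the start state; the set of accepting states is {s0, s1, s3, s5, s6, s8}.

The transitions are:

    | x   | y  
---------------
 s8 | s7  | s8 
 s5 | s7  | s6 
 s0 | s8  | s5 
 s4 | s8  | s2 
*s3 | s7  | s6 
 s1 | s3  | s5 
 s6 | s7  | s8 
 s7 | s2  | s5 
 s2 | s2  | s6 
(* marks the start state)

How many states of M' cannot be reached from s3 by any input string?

3

BFS from s3 reaches {s2, s3, s5, s6, s7, s8}; the 3 state(s) s0, s1, s4 are never visited.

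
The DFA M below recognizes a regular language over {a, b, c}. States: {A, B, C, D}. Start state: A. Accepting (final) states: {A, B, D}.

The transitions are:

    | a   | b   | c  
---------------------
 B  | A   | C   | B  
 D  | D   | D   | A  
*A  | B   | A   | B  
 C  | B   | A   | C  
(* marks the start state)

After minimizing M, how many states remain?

3

Reachable states from the start: {A,B,C}. Unreachable: {D} — drop them.
P0 = {A,B} | {C}.
Split {A,B} by δ(·,b) → {A} and {B}.
Stable partition: {A} | {C} | {B} — 3 equivalence classes.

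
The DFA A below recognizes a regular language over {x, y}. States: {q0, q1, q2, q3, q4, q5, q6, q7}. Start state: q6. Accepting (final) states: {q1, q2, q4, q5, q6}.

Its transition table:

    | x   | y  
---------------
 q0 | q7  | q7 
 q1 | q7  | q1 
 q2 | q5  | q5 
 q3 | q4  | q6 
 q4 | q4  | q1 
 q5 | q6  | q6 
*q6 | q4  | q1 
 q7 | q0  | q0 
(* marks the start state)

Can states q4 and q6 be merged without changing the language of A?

Yes

Reachable states from the start: {q0,q1,q4,q6,q7}. Unreachable: {q2,q3,q5} — drop them.
P0 = {q1,q4,q6} | {q0,q7}.
Refine {q1,q4,q6} on symbol x: members go to different blocks, giving {q4,q6} and {q1}.
Stable partition: {q4,q6} | {q0,q7} | {q1} — 3 equivalence classes.
q4 and q6 lie in the same block of the stable partition, so they are equivalent — no string distinguishes them.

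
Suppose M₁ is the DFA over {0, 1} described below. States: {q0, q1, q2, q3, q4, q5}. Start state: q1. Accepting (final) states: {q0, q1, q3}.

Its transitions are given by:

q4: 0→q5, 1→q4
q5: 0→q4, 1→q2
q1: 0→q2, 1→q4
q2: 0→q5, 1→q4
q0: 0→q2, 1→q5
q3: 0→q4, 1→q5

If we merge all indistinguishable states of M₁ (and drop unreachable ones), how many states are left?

2

Reachable states from the start: {q1,q2,q4,q5}. Unreachable: {q0,q3} — drop them.
Start with accepting vs non-accepting: {q1} | {q2,q4,q5}.
No further refinement is possible. Final partition (2 blocks): {q1} | {q2,q4,q5}.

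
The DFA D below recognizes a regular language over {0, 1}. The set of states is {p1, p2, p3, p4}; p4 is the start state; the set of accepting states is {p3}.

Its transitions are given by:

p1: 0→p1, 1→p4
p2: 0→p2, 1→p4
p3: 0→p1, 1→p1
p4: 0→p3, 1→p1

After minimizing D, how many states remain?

First remove the unreachable states {p2}; 3 states remain.
Initial partition by acceptance: {p3} | {p1,p4}.
Split {p1,p4} by δ(·,0) → {p1} and {p4}.
Stable partition: {p3} | {p1} | {p4} — 3 equivalence classes.

3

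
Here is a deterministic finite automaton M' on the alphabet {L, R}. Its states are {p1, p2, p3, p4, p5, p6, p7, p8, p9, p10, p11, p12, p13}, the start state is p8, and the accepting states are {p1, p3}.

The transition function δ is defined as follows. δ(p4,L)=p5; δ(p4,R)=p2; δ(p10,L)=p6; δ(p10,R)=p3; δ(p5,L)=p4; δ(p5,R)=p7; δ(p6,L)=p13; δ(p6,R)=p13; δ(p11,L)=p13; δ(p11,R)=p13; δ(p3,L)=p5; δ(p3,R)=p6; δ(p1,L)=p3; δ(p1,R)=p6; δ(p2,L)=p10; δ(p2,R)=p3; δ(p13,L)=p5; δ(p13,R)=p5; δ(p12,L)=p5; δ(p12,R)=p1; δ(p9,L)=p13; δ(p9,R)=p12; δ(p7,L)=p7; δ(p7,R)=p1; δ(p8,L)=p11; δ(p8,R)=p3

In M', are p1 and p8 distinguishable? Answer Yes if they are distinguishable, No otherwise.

Yes

First remove the unreachable states {p9,p12}; 11 states remain.
Initial partition by acceptance: {p1,p3} | {p2,p4,p5,p6,p7,p8,p10,p11,p13}.
On input L, block {p1,p3} splits into {p1} and {p3}.
On input R, block {p2,p4,p5,p6,p7,p8,p10,p11,p13} splits into {p4,p5,p6,p11,p13} and {p2,p8,p10} and {p7}.
Refine {p4,p5,p6,p11,p13} on symbol R: members go to different blocks, giving {p6,p11,p13} and {p4} and {p5}.
On input L, block {p6,p11,p13} splits into {p6,p11} and {p13}.
Refine {p2,p8,p10} on symbol L: members go to different blocks, giving {p8,p10} and {p2}.
The partition is now stable with 9 blocks: {p1} | {p6,p11} | {p3} | {p8,p10} | {p7} | {p4} | {p5} | {p13} | {p2}.
p1 and p8 end up in different blocks, so they are distinguishable. For instance, the string 'ε' is accepted from only p1.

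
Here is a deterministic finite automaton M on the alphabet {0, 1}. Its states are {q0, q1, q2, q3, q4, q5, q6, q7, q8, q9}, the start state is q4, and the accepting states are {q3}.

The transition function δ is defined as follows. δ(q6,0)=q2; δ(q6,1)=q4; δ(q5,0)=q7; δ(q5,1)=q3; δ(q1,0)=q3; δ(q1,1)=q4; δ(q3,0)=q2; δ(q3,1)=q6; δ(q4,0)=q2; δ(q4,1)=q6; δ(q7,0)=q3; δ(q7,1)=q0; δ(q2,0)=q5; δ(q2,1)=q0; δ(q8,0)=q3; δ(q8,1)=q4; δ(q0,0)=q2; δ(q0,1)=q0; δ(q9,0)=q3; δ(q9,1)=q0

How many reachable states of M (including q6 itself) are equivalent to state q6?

First remove the unreachable states {q1,q8,q9}; 7 states remain.
P0 = {q3} | {q0,q2,q4,q5,q6,q7}.
On input 0, block {q0,q2,q4,q5,q6,q7} splits into {q0,q2,q4,q5,q6} and {q7}.
On input 0, block {q0,q2,q4,q5,q6} splits into {q0,q2,q4,q6} and {q5}.
Refine {q0,q2,q4,q6} on symbol 0: members go to different blocks, giving {q0,q4,q6} and {q2}.
Stable partition: {q3} | {q0,q4,q6} | {q7} | {q5} | {q2} — 5 equivalence classes.
State q6 belongs to the block {q0,q4,q6}, which has 3 states.

3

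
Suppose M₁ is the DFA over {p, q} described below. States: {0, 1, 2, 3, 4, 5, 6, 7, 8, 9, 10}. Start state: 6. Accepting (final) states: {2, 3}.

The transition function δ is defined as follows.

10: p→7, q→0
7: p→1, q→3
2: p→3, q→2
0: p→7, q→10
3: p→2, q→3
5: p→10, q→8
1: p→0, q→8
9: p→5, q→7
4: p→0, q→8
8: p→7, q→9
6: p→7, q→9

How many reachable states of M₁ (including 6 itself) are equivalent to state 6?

Reachable states from the start: {0,1,2,3,5,6,7,8,9,10}. Unreachable: {4} — drop them.
Start with accepting vs non-accepting: {2,3} | {0,1,5,6,7,8,9,10}.
On input q, block {0,1,5,6,7,8,9,10} splits into {0,1,5,6,8,9,10} and {7}.
On input p, block {0,1,5,6,8,9,10} splits into {0,6,8,10} and {1,5,9}.
Refine {0,6,8,10} on symbol q: members go to different blocks, giving {0,10} and {6,8}.
On input p, block {1,5,9} splits into {1,5} and {9}.
Stable partition: {2,3} | {0,10} | {7} | {1,5} | {6,8} | {9} — 6 equivalence classes.
The equivalence class containing 6 is {6,8}, of size 2.

2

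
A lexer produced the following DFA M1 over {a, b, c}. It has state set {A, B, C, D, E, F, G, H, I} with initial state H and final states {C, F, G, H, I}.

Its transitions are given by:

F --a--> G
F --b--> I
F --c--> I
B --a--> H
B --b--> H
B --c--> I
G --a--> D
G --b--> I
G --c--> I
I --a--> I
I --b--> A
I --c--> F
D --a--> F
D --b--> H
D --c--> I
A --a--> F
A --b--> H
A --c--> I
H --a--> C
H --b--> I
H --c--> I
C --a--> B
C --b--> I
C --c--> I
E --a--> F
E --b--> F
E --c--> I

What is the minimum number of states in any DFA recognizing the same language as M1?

First remove the unreachable states {E}; 8 states remain.
Initial partition by acceptance: {C,F,G,H,I} | {A,B,D}.
Refine {C,F,G,H,I} on symbol a: members go to different blocks, giving {F,H,I} and {C,G}.
Refine {F,H,I} on symbol a: members go to different blocks, giving {F,H} and {I}.
No further refinement is possible. Final partition (4 blocks): {F,H} | {A,B,D} | {C,G} | {I}.

4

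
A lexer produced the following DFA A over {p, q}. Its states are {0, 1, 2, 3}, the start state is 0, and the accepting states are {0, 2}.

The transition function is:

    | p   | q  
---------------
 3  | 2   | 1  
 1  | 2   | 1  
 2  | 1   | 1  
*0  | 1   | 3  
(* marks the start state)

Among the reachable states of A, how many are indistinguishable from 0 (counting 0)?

2

P0 = {0,2} | {1,3}.
No further refinement is possible. Final partition (2 blocks): {0,2} | {1,3}.
State 0 belongs to the block {0,2}, which has 2 states.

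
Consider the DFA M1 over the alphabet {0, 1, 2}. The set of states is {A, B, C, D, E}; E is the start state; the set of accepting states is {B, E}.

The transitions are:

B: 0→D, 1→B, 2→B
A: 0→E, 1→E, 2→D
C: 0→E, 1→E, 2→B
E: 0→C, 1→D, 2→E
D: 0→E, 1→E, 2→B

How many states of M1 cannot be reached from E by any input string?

Starting at E and following transitions, the reachable set is {B, C, D, E}. That leaves A unreachable — 1 in total.

1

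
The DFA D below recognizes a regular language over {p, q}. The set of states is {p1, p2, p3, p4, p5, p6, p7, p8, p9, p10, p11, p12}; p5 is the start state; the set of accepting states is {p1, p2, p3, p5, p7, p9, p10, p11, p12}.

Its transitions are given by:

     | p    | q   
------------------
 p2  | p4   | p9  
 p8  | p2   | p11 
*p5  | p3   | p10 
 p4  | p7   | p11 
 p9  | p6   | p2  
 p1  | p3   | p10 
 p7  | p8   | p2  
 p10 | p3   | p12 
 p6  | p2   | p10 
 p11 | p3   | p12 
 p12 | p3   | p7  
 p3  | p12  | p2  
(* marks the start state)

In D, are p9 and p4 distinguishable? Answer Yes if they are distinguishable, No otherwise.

First remove the unreachable states {p1}; 11 states remain.
Start with accepting vs non-accepting: {p2,p3,p5,p7,p9,p10,p11,p12} | {p4,p6,p8}.
Split {p2,p3,p5,p7,p9,p10,p11,p12} by δ(·,p) → {p3,p5,p10,p11,p12} and {p2,p7,p9}.
On input q, block {p3,p5,p10,p11,p12} splits into {p5,p10,p11} and {p3,p12}.
Refine {p5,p10,p11} on symbol q: members go to different blocks, giving {p10,p11} and {p5}.
No further refinement is possible. Final partition (5 blocks): {p10,p11} | {p4,p6,p8} | {p2,p7,p9} | {p3,p12} | {p5}.
p9 and p4 end up in different blocks, so they are distinguishable. For instance, the string 'ε' is accepted from only p9.

Yes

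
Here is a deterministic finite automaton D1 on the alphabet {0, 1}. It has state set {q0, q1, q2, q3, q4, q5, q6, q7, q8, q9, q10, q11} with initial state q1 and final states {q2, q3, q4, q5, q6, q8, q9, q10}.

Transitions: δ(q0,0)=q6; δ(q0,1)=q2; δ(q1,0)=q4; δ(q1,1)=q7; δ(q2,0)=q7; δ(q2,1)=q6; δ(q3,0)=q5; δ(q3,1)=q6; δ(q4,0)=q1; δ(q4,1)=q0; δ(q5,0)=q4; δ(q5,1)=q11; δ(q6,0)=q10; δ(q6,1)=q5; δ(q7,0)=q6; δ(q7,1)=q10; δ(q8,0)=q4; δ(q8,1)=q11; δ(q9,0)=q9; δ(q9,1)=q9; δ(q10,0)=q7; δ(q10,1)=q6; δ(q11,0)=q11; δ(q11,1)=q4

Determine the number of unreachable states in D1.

No path from q1 leads to q3, q8, q9; the other 9 states are all reachable.

3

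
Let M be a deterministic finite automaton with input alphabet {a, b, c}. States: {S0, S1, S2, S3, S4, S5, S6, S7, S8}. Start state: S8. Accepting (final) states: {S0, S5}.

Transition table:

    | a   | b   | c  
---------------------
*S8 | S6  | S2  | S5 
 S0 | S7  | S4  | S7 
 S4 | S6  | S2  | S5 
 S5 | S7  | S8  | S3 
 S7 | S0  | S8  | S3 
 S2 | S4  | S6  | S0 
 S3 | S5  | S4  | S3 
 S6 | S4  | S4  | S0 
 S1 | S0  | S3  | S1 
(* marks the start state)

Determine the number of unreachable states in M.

Starting at S8 and following transitions, the reachable set is {S0, S2, S3, S4, S5, S6, S7, S8}. That leaves S1 unreachable — 1 in total.

1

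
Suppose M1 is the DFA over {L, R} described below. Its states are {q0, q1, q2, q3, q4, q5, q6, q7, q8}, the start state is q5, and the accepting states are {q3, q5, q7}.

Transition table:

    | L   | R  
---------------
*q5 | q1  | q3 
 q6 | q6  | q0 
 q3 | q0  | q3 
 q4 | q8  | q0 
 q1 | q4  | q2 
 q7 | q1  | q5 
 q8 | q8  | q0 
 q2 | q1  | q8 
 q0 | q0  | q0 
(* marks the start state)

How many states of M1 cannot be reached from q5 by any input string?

No path from q5 leads to q6, q7; the other 7 states are all reachable.

2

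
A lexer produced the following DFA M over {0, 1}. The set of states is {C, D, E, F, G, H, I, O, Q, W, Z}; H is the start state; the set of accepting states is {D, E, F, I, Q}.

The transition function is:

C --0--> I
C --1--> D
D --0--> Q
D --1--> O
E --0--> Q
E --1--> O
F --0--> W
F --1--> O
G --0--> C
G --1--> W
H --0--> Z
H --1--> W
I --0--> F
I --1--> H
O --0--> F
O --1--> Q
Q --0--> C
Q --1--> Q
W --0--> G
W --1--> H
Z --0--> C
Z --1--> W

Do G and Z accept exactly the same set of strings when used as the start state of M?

States {E} cannot be reached from the start state, so discard them.
Initial partition by acceptance: {D,F,I,Q} | {C,G,H,O,W,Z}.
Split {D,F,I,Q} by δ(·,0) → {D,I} and {F,Q}.
On input 0, block {C,G,H,O,W,Z} splits into {G,H,W,Z} and {O} and {C}.
Refine {D,I} on symbol 1: members go to different blocks, giving {D} and {I}.
Split {G,H,W,Z} by δ(·,0) → {H,W} and {G,Z}.
Refine {F,Q} on symbol 0: members go to different blocks, giving {F} and {Q}.
The partition is now stable with 8 blocks: {D} | {H,W} | {F} | {O} | {C} | {I} | {G,Z} | {Q}.
G and Z lie in the same block of the stable partition, so they are equivalent — no string distinguishes them.

Yes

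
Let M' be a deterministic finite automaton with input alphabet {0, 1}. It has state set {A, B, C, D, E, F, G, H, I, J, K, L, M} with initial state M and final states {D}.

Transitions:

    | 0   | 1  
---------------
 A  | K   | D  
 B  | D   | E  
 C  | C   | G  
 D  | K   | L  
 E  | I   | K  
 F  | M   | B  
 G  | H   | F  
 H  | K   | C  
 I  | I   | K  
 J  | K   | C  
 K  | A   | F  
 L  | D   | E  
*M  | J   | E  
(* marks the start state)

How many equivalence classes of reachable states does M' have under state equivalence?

All states are reachable from the start state.
Start with accepting vs non-accepting: {D} | {A,B,C,E,F,G,H,I,J,K,L,M}.
Split {A,B,C,E,F,G,H,I,J,K,L,M} by δ(·,0) → {A,C,E,F,G,H,I,J,K,M} and {B,L}.
Refine {A,C,E,F,G,H,I,J,K,M} on symbol 1: members go to different blocks, giving {C,E,G,H,I,J,K,M} and {A} and {F}.
Refine {C,E,G,H,I,J,K,M} on symbol 0: members go to different blocks, giving {C,E,G,H,I,J,M} and {K}.
Split {C,E,G,H,I,J,M} by δ(·,0) → {C,E,G,I,M} and {H,J}.
On input 0, block {C,E,G,I,M} splits into {C,E,I} and {G,M}.
Split {C,E,I} by δ(·,1) → {E,I} and {C}.
Split {G,M} by δ(·,1) → {G} and {M}.
Stable partition: {D} | {E,I} | {B,L} | {A} | {F} | {K} | {H,J} | {G} | {C} | {M} — 10 equivalence classes.

10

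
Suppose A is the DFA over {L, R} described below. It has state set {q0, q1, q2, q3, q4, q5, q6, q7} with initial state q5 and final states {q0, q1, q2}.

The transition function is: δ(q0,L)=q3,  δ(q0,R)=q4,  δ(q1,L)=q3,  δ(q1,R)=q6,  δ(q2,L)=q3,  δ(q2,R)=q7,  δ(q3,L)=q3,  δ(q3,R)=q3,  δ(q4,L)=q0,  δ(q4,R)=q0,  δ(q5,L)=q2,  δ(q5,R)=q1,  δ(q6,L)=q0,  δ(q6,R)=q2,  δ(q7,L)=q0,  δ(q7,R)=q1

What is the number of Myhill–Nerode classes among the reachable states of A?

Every state is reachable, so we keep all 8.
Initial partition by acceptance: {q0,q1,q2} | {q3,q4,q5,q6,q7}.
On input L, block {q3,q4,q5,q6,q7} splits into {q4,q5,q6,q7} and {q3}.
The partition is now stable with 3 blocks: {q0,q1,q2} | {q4,q5,q6,q7} | {q3}.

3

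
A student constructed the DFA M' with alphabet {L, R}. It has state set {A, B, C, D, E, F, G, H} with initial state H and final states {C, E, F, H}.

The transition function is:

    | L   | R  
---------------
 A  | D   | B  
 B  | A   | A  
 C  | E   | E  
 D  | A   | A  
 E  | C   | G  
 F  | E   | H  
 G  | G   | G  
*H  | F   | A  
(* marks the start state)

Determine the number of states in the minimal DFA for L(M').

Every state is reachable, so we keep all 8.
Start with accepting vs non-accepting: {C,E,F,H} | {A,B,D,G}.
Split {C,E,F,H} by δ(·,R) → {C,F} and {E,H}.
Stable partition: {C,F} | {A,B,D,G} | {E,H} — 3 equivalence classes.

3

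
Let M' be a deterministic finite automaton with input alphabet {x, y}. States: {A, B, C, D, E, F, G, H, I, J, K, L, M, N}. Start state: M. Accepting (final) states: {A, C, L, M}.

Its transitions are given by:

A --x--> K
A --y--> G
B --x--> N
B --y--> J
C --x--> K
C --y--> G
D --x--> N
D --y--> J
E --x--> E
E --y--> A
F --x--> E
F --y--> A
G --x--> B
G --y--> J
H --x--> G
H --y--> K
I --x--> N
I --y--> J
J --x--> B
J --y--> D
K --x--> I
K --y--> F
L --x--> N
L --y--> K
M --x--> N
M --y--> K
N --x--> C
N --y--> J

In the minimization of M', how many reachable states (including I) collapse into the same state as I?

3

Reachable states from the start: {A,B,C,D,E,F,G,I,J,K,M,N}. Unreachable: {H,L} — drop them.
Initial partition by acceptance: {A,C,M} | {B,D,E,F,G,I,J,K,N}.
Refine {B,D,E,F,G,I,J,K,N} on symbol x: members go to different blocks, giving {B,D,E,F,G,I,J,K} and {N}.
Refine {A,C,M} on symbol x: members go to different blocks, giving {A,C} and {M}.
Split {B,D,E,F,G,I,J,K} by δ(·,x) → {E,F,G,J,K} and {B,D,I}.
Split {E,F,G,J,K} by δ(·,x) → {G,J,K} and {E,F}.
Split {G,J,K} by δ(·,y) → {G} and {J} and {K}.
The partition is now stable with 8 blocks: {A,C} | {G} | {N} | {M} | {B,D,I} | {E,F} | {J} | {K}.
The equivalence class containing I is {B,D,I}, of size 3.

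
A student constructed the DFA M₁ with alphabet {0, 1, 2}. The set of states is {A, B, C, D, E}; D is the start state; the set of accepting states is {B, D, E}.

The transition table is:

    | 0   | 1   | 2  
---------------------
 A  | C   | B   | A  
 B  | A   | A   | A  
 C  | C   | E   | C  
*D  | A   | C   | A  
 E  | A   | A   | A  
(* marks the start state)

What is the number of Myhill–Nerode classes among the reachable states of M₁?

Start with accepting vs non-accepting: {B,D,E} | {A,C}.
Stable partition: {B,D,E} | {A,C} — 2 equivalence classes.

2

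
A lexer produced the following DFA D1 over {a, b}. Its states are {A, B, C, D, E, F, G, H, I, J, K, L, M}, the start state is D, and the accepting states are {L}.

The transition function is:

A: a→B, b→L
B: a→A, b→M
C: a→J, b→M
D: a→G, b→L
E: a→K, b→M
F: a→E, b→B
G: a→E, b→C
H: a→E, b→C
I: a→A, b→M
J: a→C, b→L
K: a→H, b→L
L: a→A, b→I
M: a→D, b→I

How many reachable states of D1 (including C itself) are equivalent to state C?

Reachable states from the start: {A,B,C,D,E,G,H,I,J,K,L,M}. Unreachable: {F} — drop them.
P0 = {L} | {A,B,C,D,E,G,H,I,J,K,M}.
Split {A,B,C,D,E,G,H,I,J,K,M} by δ(·,b) → {B,C,E,G,H,I,M} and {A,D,J,K}.
Refine {B,C,E,G,H,I,M} on symbol a: members go to different blocks, giving {B,C,E,I,M} and {G,H}.
On input a, block {A,D,J,K} splits into {A,J} and {D,K}.
Refine {B,C,E,I,M} on symbol a: members go to different blocks, giving {B,C,I} and {E,M}.
Split {E,M} by δ(·,b) → {E} and {M}.
Stable partition: {L} | {B,C,I} | {A,J} | {G,H} | {D,K} | {E} | {M} — 7 equivalence classes.
The equivalence class containing C is {B,C,I}, of size 3.

3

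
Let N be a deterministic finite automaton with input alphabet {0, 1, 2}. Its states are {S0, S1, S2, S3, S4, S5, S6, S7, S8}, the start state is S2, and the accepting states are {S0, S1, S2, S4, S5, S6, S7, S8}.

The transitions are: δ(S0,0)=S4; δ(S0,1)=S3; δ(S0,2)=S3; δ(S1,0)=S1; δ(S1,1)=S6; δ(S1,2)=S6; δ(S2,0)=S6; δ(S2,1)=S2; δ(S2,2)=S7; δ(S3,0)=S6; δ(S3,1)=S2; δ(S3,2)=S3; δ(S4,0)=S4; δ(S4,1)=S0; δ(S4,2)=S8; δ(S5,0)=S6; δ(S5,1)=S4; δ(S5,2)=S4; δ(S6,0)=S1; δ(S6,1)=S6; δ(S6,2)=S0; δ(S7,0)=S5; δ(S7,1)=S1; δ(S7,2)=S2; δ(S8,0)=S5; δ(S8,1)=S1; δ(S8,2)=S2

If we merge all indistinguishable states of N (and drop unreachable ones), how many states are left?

P0 = {S0,S1,S2,S4,S5,S6,S7,S8} | {S3}.
Split {S0,S1,S2,S4,S5,S6,S7,S8} by δ(·,1) → {S1,S2,S4,S5,S6,S7,S8} and {S0}.
Split {S1,S2,S4,S5,S6,S7,S8} by δ(·,1) → {S1,S2,S5,S6,S7,S8} and {S4}.
Split {S1,S2,S5,S6,S7,S8} by δ(·,1) → {S1,S2,S6,S7,S8} and {S5}.
Split {S1,S2,S6,S7,S8} by δ(·,0) → {S1,S2,S6} and {S7,S8}.
Refine {S1,S2,S6} on symbol 2: members go to different blocks, giving {S1} and {S2} and {S6}.
No further refinement is possible. Final partition (8 blocks): {S1} | {S3} | {S0} | {S4} | {S5} | {S7,S8} | {S2} | {S6}.

8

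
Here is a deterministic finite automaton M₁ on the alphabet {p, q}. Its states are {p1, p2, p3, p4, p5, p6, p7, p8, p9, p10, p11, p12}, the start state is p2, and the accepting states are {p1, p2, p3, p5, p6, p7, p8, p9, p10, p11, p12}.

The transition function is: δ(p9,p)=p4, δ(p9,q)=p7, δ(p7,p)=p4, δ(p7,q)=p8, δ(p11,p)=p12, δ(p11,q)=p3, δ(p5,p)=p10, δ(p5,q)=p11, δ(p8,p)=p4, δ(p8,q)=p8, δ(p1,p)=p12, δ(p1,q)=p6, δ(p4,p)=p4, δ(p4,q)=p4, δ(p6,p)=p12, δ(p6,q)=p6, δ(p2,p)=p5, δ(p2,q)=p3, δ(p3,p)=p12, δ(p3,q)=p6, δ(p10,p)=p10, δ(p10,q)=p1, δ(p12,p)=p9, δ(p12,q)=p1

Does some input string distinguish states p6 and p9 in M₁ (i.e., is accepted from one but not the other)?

All states are reachable from the start state.
P0 = {p1,p2,p3,p5,p6,p7,p8,p9,p10,p11,p12} | {p4}.
On input p, block {p1,p2,p3,p5,p6,p7,p8,p9,p10,p11,p12} splits into {p1,p2,p3,p5,p6,p10,p11,p12} and {p7,p8,p9}.
On input p, block {p1,p2,p3,p5,p6,p10,p11,p12} splits into {p1,p2,p3,p5,p6,p10,p11} and {p12}.
Split {p1,p2,p3,p5,p6,p10,p11} by δ(·,p) → {p1,p3,p6,p11} and {p2,p5,p10}.
The partition is now stable with 5 blocks: {p1,p3,p6,p11} | {p4} | {p7,p8,p9} | {p12} | {p2,p5,p10}.
p6 and p9 end up in different blocks, so they are distinguishable. For instance, the string 'p' is accepted from only p6.

Yes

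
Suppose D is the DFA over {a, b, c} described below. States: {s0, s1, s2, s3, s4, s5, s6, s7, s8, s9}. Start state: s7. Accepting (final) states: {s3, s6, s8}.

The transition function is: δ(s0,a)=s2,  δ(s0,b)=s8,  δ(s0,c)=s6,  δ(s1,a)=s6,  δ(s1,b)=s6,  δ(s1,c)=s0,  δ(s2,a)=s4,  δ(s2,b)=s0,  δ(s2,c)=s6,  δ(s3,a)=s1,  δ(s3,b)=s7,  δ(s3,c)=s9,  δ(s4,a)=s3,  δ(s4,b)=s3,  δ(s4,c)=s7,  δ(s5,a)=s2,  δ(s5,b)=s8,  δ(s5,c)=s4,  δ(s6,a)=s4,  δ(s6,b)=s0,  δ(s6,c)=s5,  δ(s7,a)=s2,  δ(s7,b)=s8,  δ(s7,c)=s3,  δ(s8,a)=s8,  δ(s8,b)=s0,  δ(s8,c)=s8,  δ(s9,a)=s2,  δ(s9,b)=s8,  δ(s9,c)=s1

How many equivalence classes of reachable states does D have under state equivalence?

6

Every state is reachable, so we keep all 10.
P0 = {s3,s6,s8} | {s0,s1,s2,s4,s5,s7,s9}.
On input a, block {s3,s6,s8} splits into {s3,s6} and {s8}.
Split {s0,s1,s2,s4,s5,s7,s9} by δ(·,a) → {s0,s2,s5,s7,s9} and {s1,s4}.
Split {s0,s2,s5,s7,s9} by δ(·,a) → {s0,s5,s7,s9} and {s2}.
Refine {s0,s5,s7,s9} on symbol c: members go to different blocks, giving {s0,s7} and {s5,s9}.
The partition is now stable with 6 blocks: {s3,s6} | {s0,s7} | {s8} | {s1,s4} | {s2} | {s5,s9}.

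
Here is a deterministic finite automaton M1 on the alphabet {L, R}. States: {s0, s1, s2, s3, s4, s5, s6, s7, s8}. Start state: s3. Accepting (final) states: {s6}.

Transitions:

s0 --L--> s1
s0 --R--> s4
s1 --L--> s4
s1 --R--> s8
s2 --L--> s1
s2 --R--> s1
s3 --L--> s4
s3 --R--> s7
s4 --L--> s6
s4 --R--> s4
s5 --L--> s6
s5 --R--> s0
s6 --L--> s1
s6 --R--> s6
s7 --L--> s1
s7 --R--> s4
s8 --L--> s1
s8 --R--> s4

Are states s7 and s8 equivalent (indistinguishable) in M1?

Yes

First remove the unreachable states {s0,s2,s5}; 6 states remain.
P0 = {s6} | {s1,s3,s4,s7,s8}.
On input L, block {s1,s3,s4,s7,s8} splits into {s1,s3,s7,s8} and {s4}.
Split {s1,s3,s7,s8} by δ(·,L) → {s1,s3} and {s7,s8}.
No further refinement is possible. Final partition (4 blocks): {s6} | {s1,s3} | {s4} | {s7,s8}.
s7 and s8 lie in the same block of the stable partition, so they are equivalent — no string distinguishes them.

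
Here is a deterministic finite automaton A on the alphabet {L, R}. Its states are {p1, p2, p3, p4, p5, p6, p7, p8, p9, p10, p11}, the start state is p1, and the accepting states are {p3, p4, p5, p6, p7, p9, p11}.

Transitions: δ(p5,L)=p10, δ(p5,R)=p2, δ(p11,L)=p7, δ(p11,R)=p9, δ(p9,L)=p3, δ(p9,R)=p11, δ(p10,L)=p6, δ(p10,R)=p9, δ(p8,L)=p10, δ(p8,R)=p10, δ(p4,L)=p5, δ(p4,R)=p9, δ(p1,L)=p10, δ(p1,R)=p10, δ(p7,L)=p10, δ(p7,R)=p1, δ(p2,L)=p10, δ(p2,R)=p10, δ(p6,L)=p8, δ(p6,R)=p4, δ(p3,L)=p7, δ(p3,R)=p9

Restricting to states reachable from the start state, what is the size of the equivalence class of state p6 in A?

Every state is reachable, so we keep all 11.
Initial partition by acceptance: {p3,p4,p5,p6,p7,p9,p11} | {p1,p2,p8,p10}.
Refine {p3,p4,p5,p6,p7,p9,p11} on symbol L: members go to different blocks, giving {p3,p4,p9,p11} and {p5,p6,p7}.
Split {p3,p4,p9,p11} by δ(·,L) → {p3,p4,p11} and {p9}.
On input L, block {p1,p2,p8,p10} splits into {p1,p2,p8} and {p10}.
Refine {p5,p6,p7} on symbol L: members go to different blocks, giving {p5,p7} and {p6}.
No further refinement is possible. Final partition (6 blocks): {p3,p4,p11} | {p1,p2,p8} | {p5,p7} | {p9} | {p10} | {p6}.
State p6 belongs to the block {p6}, which has 1 states.

1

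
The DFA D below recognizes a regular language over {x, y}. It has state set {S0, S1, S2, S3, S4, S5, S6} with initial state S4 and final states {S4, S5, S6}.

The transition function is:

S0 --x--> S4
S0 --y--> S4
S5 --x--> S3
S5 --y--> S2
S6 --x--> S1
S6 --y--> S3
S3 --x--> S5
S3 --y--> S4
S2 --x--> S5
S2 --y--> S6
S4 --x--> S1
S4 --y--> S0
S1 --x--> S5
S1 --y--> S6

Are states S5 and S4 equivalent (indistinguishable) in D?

Yes

Initial partition by acceptance: {S4,S5,S6} | {S0,S1,S2,S3}.
The partition is now stable with 2 blocks: {S4,S5,S6} | {S0,S1,S2,S3}.
S5 and S4 lie in the same block of the stable partition, so they are equivalent — no string distinguishes them.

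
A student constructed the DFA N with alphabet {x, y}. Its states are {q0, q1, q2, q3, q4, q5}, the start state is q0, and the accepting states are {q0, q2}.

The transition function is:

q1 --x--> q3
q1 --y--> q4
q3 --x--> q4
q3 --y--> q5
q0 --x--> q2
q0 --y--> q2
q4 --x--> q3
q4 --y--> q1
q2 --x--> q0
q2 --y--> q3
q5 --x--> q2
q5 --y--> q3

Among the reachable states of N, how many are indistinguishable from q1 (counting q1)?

All states are reachable from the start state.
P0 = {q0,q2} | {q1,q3,q4,q5}.
On input y, block {q0,q2} splits into {q0} and {q2}.
On input x, block {q1,q3,q4,q5} splits into {q1,q3,q4} and {q5}.
On input y, block {q1,q3,q4} splits into {q1,q4} and {q3}.
No further refinement is possible. Final partition (5 blocks): {q0} | {q1,q4} | {q2} | {q5} | {q3}.
The equivalence class containing q1 is {q1,q4}, of size 2.

2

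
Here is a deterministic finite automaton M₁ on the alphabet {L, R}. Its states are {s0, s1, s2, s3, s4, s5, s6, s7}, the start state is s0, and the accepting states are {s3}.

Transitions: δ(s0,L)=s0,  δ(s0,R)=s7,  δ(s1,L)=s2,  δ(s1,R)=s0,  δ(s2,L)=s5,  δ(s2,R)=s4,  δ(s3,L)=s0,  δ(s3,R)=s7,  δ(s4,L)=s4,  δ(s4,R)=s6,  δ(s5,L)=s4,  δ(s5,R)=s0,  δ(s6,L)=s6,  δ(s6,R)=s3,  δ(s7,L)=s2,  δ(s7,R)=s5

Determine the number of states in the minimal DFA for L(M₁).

7

First remove the unreachable states {s1}; 7 states remain.
P0 = {s3} | {s0,s2,s4,s5,s6,s7}.
Refine {s0,s2,s4,s5,s6,s7} on symbol R: members go to different blocks, giving {s0,s2,s4,s5,s7} and {s6}.
Split {s0,s2,s4,s5,s7} by δ(·,R) → {s0,s2,s5,s7} and {s4}.
Split {s0,s2,s5,s7} by δ(·,L) → {s0,s2,s7} and {s5}.
On input L, block {s0,s2,s7} splits into {s0,s7} and {s2}.
On input L, block {s0,s7} splits into {s0} and {s7}.
The partition is now stable with 7 blocks: {s3} | {s0} | {s6} | {s4} | {s5} | {s2} | {s7}.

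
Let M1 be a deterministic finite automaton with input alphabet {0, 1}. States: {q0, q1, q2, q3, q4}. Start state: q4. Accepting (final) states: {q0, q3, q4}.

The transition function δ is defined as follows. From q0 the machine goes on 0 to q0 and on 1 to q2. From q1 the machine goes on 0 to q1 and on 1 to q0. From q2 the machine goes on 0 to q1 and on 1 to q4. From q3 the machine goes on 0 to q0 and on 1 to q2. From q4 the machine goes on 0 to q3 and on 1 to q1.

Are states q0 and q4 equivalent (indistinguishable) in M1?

Yes

P0 = {q0,q3,q4} | {q1,q2}.
Stable partition: {q0,q3,q4} | {q1,q2} — 2 equivalence classes.
q0 and q4 lie in the same block of the stable partition, so they are equivalent — no string distinguishes them.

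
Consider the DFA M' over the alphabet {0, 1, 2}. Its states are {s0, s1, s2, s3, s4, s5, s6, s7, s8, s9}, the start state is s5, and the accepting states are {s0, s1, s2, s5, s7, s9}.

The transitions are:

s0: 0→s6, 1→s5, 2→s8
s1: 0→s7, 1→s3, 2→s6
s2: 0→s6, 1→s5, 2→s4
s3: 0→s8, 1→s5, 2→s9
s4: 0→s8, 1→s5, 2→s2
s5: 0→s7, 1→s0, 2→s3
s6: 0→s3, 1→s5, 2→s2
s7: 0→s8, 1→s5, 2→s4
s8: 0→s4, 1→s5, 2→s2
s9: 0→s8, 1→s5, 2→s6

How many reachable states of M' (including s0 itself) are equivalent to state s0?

Reachable states from the start: {s0,s2,s3,s4,s5,s6,s7,s8,s9}. Unreachable: {s1} — drop them.
Start with accepting vs non-accepting: {s0,s2,s5,s7,s9} | {s3,s4,s6,s8}.
On input 0, block {s0,s2,s5,s7,s9} splits into {s0,s2,s7,s9} and {s5}.
The partition is now stable with 3 blocks: {s0,s2,s7,s9} | {s3,s4,s6,s8} | {s5}.
State s0 belongs to the block {s0,s2,s7,s9}, which has 4 states.

4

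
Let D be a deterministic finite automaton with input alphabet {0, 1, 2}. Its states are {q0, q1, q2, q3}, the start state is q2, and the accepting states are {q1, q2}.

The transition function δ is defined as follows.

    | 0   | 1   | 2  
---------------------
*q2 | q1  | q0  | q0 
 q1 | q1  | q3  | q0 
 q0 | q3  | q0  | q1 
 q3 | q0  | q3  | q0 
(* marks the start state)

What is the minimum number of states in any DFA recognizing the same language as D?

4

Start with accepting vs non-accepting: {q1,q2} | {q0,q3}.
Split {q0,q3} by δ(·,2) → {q0} and {q3}.
Split {q1,q2} by δ(·,1) → {q1} and {q2}.
No further refinement is possible. Final partition (4 blocks): {q1} | {q0} | {q3} | {q2}.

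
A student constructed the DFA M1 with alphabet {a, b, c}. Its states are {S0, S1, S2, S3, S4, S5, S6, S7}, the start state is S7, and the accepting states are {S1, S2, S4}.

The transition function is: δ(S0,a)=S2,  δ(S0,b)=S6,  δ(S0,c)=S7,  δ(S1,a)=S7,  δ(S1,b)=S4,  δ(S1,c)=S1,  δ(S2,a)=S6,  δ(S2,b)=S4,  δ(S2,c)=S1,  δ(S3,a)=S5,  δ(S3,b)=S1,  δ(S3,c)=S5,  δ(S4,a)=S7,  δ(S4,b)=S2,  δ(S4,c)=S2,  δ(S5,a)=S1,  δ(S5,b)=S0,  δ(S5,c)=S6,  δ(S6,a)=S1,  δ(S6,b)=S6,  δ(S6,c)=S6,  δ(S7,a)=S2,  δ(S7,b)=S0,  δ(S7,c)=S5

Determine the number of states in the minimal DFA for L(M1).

2

Reachable states from the start: {S0,S1,S2,S4,S5,S6,S7}. Unreachable: {S3} — drop them.
Start with accepting vs non-accepting: {S1,S2,S4} | {S0,S5,S6,S7}.
No further refinement is possible. Final partition (2 blocks): {S1,S2,S4} | {S0,S5,S6,S7}.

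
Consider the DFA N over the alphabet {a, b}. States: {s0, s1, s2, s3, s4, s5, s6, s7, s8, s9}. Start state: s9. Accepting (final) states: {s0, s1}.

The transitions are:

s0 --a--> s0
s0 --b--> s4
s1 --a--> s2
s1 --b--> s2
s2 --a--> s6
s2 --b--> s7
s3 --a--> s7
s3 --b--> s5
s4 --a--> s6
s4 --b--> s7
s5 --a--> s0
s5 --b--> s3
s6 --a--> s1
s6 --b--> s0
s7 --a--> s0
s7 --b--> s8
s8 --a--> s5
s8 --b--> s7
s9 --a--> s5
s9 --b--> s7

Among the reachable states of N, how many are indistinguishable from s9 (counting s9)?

All states are reachable from the start state.
P0 = {s0,s1} | {s2,s3,s4,s5,s6,s7,s8,s9}.
Refine {s0,s1} on symbol a: members go to different blocks, giving {s0} and {s1}.
Refine {s2,s3,s4,s5,s6,s7,s8,s9} on symbol a: members go to different blocks, giving {s2,s3,s4,s8,s9} and {s5,s7} and {s6}.
On input a, block {s2,s3,s4,s8,s9} splits into {s3,s8,s9} and {s2,s4}.
No further refinement is possible. Final partition (6 blocks): {s0} | {s3,s8,s9} | {s1} | {s5,s7} | {s6} | {s2,s4}.
State s9 belongs to the block {s3,s8,s9}, which has 3 states.

3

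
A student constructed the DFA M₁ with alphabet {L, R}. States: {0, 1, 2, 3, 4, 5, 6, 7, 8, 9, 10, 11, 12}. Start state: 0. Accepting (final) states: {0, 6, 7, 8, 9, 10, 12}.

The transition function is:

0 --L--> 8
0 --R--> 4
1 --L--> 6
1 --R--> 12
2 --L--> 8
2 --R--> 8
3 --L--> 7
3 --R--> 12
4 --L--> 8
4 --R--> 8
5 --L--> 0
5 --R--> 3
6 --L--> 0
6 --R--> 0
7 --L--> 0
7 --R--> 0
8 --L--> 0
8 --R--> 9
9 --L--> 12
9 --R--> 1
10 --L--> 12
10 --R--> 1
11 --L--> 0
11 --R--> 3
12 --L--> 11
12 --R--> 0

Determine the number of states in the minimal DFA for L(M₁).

8

Reachable states from the start: {0,1,3,4,6,7,8,9,11,12}. Unreachable: {2,5,10} — drop them.
Initial partition by acceptance: {0,6,7,8,9,12} | {1,3,4,11}.
Split {0,6,7,8,9,12} by δ(·,L) → {0,6,7,8,9} and {12}.
On input L, block {0,6,7,8,9} splits into {0,6,7,8} and {9}.
On input R, block {0,6,7,8} splits into {6,7} and {0} and {8}.
Refine {1,3,4,11} on symbol L: members go to different blocks, giving {1,3} and {4} and {11}.
Stable partition: {6,7} | {1,3} | {12} | {9} | {0} | {8} | {4} | {11} — 8 equivalence classes.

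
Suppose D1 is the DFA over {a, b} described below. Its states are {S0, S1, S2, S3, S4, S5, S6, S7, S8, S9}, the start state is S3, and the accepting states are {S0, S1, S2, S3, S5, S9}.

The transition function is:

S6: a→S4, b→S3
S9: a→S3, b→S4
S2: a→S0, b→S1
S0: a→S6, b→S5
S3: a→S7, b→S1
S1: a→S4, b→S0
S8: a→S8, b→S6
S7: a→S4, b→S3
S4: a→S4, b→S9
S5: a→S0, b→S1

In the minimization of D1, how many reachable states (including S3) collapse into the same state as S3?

1

First remove the unreachable states {S2,S8}; 8 states remain.
Start with accepting vs non-accepting: {S0,S1,S3,S5,S9} | {S4,S6,S7}.
On input a, block {S0,S1,S3,S5,S9} splits into {S0,S1,S3} and {S5,S9}.
Split {S0,S1,S3} by δ(·,b) → {S1,S3} and {S0}.
On input b, block {S1,S3} splits into {S1} and {S3}.
On input b, block {S4,S6,S7} splits into {S6,S7} and {S4}.
Refine {S5,S9} on symbol a: members go to different blocks, giving {S5} and {S9}.
The partition is now stable with 7 blocks: {S1} | {S6,S7} | {S5} | {S0} | {S3} | {S4} | {S9}.
The equivalence class containing S3 is {S3}, of size 1.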